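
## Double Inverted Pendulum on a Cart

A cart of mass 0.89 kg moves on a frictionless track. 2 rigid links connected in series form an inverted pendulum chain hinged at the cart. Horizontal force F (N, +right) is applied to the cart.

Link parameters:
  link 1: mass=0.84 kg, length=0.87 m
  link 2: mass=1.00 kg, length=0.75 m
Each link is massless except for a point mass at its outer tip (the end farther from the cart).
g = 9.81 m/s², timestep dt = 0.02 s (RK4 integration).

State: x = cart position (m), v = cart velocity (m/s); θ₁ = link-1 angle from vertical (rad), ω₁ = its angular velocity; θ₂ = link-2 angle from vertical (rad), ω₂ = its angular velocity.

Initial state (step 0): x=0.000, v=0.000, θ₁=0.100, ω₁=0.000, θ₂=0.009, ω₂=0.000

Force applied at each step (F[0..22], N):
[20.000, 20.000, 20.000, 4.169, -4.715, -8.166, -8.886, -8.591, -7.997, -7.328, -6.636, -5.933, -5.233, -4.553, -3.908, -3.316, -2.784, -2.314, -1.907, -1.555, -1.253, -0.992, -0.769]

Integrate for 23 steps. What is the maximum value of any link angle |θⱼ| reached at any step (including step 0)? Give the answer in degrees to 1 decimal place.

apply F[0]=+20.000 → step 1: x=0.004, v=0.402, θ₁=0.096, ω₁=-0.410, θ₂=0.008, ω₂=-0.061
apply F[1]=+20.000 → step 2: x=0.016, v=0.810, θ₁=0.084, ω₁=-0.831, θ₂=0.007, ω₂=-0.115
apply F[2]=+20.000 → step 3: x=0.036, v=1.228, θ₁=0.063, ω₁=-1.274, θ₂=0.004, ω₂=-0.156
apply F[3]=+4.169 → step 4: x=0.062, v=1.304, θ₁=0.036, ω₁=-1.339, θ₂=0.001, ω₂=-0.179
apply F[4]=-4.715 → step 5: x=0.087, v=1.190, θ₁=0.011, ω₁=-1.198, θ₂=-0.003, ω₂=-0.191
apply F[5]=-8.166 → step 6: x=0.109, v=1.007, θ₁=-0.011, ω₁=-0.986, θ₂=-0.007, ω₂=-0.194
apply F[6]=-8.886 → step 7: x=0.127, v=0.815, θ₁=-0.028, ω₁=-0.772, θ₂=-0.011, ω₂=-0.188
apply F[7]=-8.591 → step 8: x=0.141, v=0.636, θ₁=-0.042, ω₁=-0.581, θ₂=-0.015, ω₂=-0.175
apply F[8]=-7.997 → step 9: x=0.153, v=0.476, θ₁=-0.052, ω₁=-0.416, θ₂=-0.018, ω₂=-0.157
apply F[9]=-7.328 → step 10: x=0.161, v=0.334, θ₁=-0.059, ω₁=-0.275, θ₂=-0.021, ω₂=-0.136
apply F[10]=-6.636 → step 11: x=0.166, v=0.210, θ₁=-0.063, ω₁=-0.158, θ₂=-0.023, ω₂=-0.113
apply F[11]=-5.933 → step 12: x=0.169, v=0.104, θ₁=-0.065, ω₁=-0.061, θ₂=-0.025, ω₂=-0.090
apply F[12]=-5.233 → step 13: x=0.170, v=0.013, θ₁=-0.066, ω₁=0.017, θ₂=-0.027, ω₂=-0.067
apply F[13]=-4.553 → step 14: x=0.170, v=-0.062, θ₁=-0.065, ω₁=0.078, θ₂=-0.028, ω₂=-0.044
apply F[14]=-3.908 → step 15: x=0.168, v=-0.124, θ₁=-0.063, ω₁=0.125, θ₂=-0.029, ω₂=-0.024
apply F[15]=-3.316 → step 16: x=0.165, v=-0.173, θ₁=-0.060, ω₁=0.159, θ₂=-0.029, ω₂=-0.005
apply F[16]=-2.784 → step 17: x=0.161, v=-0.212, θ₁=-0.056, ω₁=0.183, θ₂=-0.029, ω₂=0.012
apply F[17]=-2.314 → step 18: x=0.157, v=-0.242, θ₁=-0.053, ω₁=0.198, θ₂=-0.029, ω₂=0.026
apply F[18]=-1.907 → step 19: x=0.152, v=-0.264, θ₁=-0.049, ω₁=0.206, θ₂=-0.028, ω₂=0.039
apply F[19]=-1.555 → step 20: x=0.146, v=-0.280, θ₁=-0.044, ω₁=0.209, θ₂=-0.027, ω₂=0.050
apply F[20]=-1.253 → step 21: x=0.140, v=-0.291, θ₁=-0.040, ω₁=0.208, θ₂=-0.026, ω₂=0.059
apply F[21]=-0.992 → step 22: x=0.135, v=-0.298, θ₁=-0.036, ω₁=0.204, θ₂=-0.025, ω₂=0.067
apply F[22]=-0.769 → step 23: x=0.129, v=-0.302, θ₁=-0.032, ω₁=0.197, θ₂=-0.023, ω₂=0.072
Max |angle| over trajectory = 0.100 rad = 5.7°.

Answer: 5.7°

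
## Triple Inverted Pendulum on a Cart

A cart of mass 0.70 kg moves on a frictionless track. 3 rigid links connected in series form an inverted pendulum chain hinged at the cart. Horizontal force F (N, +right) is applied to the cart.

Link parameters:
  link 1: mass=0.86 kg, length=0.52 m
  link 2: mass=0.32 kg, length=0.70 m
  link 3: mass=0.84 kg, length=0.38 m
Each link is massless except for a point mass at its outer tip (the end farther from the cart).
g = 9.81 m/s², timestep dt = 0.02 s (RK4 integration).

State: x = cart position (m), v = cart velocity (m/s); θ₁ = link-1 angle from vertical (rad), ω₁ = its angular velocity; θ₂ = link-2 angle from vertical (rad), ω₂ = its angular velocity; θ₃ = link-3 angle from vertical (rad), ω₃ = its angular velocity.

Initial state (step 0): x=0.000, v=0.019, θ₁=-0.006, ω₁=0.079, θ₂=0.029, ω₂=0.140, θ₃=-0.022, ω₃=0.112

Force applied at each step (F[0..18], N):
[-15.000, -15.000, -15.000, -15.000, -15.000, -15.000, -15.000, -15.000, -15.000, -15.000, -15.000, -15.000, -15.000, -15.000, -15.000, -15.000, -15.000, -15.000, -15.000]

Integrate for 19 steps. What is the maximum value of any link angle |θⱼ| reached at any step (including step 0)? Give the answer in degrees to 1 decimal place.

apply F[0]=-15.000 → step 1: x=-0.004, v=-0.408, θ₁=0.004, ω₁=0.883, θ₂=0.032, ω₂=0.199, θ₃=-0.021, ω₃=0.017
apply F[1]=-15.000 → step 2: x=-0.016, v=-0.844, θ₁=0.030, ω₁=1.718, θ₂=0.037, ω₂=0.245, θ₃=-0.021, ω₃=-0.072
apply F[2]=-15.000 → step 3: x=-0.038, v=-1.290, θ₁=0.073, ω₁=2.595, θ₂=0.042, ω₂=0.270, θ₃=-0.023, ω₃=-0.144
apply F[3]=-15.000 → step 4: x=-0.068, v=-1.732, θ₁=0.133, ω₁=3.487, θ₂=0.048, ω₂=0.274, θ₃=-0.027, ω₃=-0.178
apply F[4]=-15.000 → step 5: x=-0.107, v=-2.142, θ₁=0.212, ω₁=4.315, θ₂=0.053, ω₂=0.280, θ₃=-0.030, ω₃=-0.151
apply F[5]=-15.000 → step 6: x=-0.153, v=-2.484, θ₁=0.305, ω₁=4.986, θ₂=0.059, ω₂=0.322, θ₃=-0.032, ω₃=-0.056
apply F[6]=-15.000 → step 7: x=-0.206, v=-2.740, θ₁=0.410, ω₁=5.458, θ₂=0.066, ω₂=0.431, θ₃=-0.032, ω₃=0.091
apply F[7]=-15.000 → step 8: x=-0.262, v=-2.918, θ₁=0.522, ω₁=5.757, θ₂=0.077, ω₂=0.613, θ₃=-0.029, ω₃=0.263
apply F[8]=-15.000 → step 9: x=-0.322, v=-3.035, θ₁=0.639, ω₁=5.937, θ₂=0.091, ω₂=0.857, θ₃=-0.021, ω₃=0.444
apply F[9]=-15.000 → step 10: x=-0.383, v=-3.107, θ₁=0.759, ω₁=6.048, θ₂=0.111, ω₂=1.149, θ₃=-0.011, ω₃=0.626
apply F[10]=-15.000 → step 11: x=-0.446, v=-3.145, θ₁=0.881, ω₁=6.123, θ₂=0.137, ω₂=1.475, θ₃=0.004, ω₃=0.809
apply F[11]=-15.000 → step 12: x=-0.509, v=-3.155, θ₁=1.004, ω₁=6.180, θ₂=0.170, ω₂=1.827, θ₃=0.022, ω₃=0.999
apply F[12]=-15.000 → step 13: x=-0.572, v=-3.142, θ₁=1.128, ω₁=6.229, θ₂=0.211, ω₂=2.198, θ₃=0.044, ω₃=1.201
apply F[13]=-15.000 → step 14: x=-0.635, v=-3.109, θ₁=1.253, ω₁=6.274, θ₂=0.258, ω₂=2.582, θ₃=0.070, ω₃=1.425
apply F[14]=-15.000 → step 15: x=-0.696, v=-3.056, θ₁=1.379, ω₁=6.315, θ₂=0.314, ω₂=2.976, θ₃=0.101, ω₃=1.681
apply F[15]=-15.000 → step 16: x=-0.757, v=-2.987, θ₁=1.506, ω₁=6.350, θ₂=0.378, ω₂=3.375, θ₃=0.137, ω₃=1.979
apply F[16]=-15.000 → step 17: x=-0.816, v=-2.903, θ₁=1.633, ω₁=6.376, θ₂=0.449, ω₂=3.777, θ₃=0.180, ω₃=2.335
apply F[17]=-15.000 → step 18: x=-0.873, v=-2.808, θ₁=1.761, ω₁=6.386, θ₂=0.529, ω₂=4.176, θ₃=0.231, ω₃=2.761
apply F[18]=-15.000 → step 19: x=-0.928, v=-2.705, θ₁=1.888, ω₁=6.368, θ₂=0.616, ω₂=4.569, θ₃=0.291, ω₃=3.274
Max |angle| over trajectory = 1.888 rad = 108.2°.

Answer: 108.2°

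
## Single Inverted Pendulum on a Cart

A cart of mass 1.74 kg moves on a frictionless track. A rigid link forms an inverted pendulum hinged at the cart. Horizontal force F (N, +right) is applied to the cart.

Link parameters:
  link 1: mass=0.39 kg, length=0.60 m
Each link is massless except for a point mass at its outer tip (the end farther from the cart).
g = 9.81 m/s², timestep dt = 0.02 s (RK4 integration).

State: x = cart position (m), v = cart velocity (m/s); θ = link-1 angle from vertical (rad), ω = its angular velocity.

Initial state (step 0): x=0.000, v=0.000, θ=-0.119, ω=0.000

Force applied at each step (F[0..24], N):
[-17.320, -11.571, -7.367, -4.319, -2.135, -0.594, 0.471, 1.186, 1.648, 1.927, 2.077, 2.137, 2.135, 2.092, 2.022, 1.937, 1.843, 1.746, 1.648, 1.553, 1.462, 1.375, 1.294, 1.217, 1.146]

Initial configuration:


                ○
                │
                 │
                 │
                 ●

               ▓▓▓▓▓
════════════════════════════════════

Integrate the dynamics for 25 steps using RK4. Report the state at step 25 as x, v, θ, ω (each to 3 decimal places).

apply F[0]=-17.320 → step 1: x=-0.002, v=-0.193, θ=-0.116, ω=0.281
apply F[1]=-11.571 → step 2: x=-0.007, v=-0.321, θ=-0.109, ω=0.456
apply F[2]=-7.367 → step 3: x=-0.014, v=-0.401, θ=-0.099, ω=0.555
apply F[3]=-4.319 → step 4: x=-0.023, v=-0.447, θ=-0.087, ω=0.600
apply F[4]=-2.135 → step 5: x=-0.032, v=-0.468, θ=-0.075, ω=0.609
apply F[5]=-0.594 → step 6: x=-0.041, v=-0.472, θ=-0.063, ω=0.593
apply F[6]=+0.471 → step 7: x=-0.051, v=-0.464, θ=-0.052, ω=0.561
apply F[7]=+1.186 → step 8: x=-0.060, v=-0.448, θ=-0.041, ω=0.520
apply F[8]=+1.648 → step 9: x=-0.069, v=-0.428, θ=-0.031, ω=0.474
apply F[9]=+1.927 → step 10: x=-0.077, v=-0.404, θ=-0.022, ω=0.426
apply F[10]=+2.077 → step 11: x=-0.085, v=-0.380, θ=-0.014, ω=0.380
apply F[11]=+2.137 → step 12: x=-0.092, v=-0.355, θ=-0.007, ω=0.335
apply F[12]=+2.135 → step 13: x=-0.099, v=-0.330, θ=-0.000, ω=0.292
apply F[13]=+2.092 → step 14: x=-0.105, v=-0.306, θ=0.005, ω=0.253
apply F[14]=+2.022 → step 15: x=-0.111, v=-0.283, θ=0.010, ω=0.218
apply F[15]=+1.937 → step 16: x=-0.117, v=-0.261, θ=0.014, ω=0.185
apply F[16]=+1.843 → step 17: x=-0.122, v=-0.241, θ=0.017, ω=0.156
apply F[17]=+1.746 → step 18: x=-0.126, v=-0.222, θ=0.020, ω=0.130
apply F[18]=+1.648 → step 19: x=-0.130, v=-0.204, θ=0.022, ω=0.107
apply F[19]=+1.553 → step 20: x=-0.134, v=-0.187, θ=0.024, ω=0.087
apply F[20]=+1.462 → step 21: x=-0.138, v=-0.171, θ=0.026, ω=0.069
apply F[21]=+1.375 → step 22: x=-0.141, v=-0.157, θ=0.027, ω=0.053
apply F[22]=+1.294 → step 23: x=-0.144, v=-0.143, θ=0.028, ω=0.039
apply F[23]=+1.217 → step 24: x=-0.147, v=-0.130, θ=0.029, ω=0.027
apply F[24]=+1.146 → step 25: x=-0.149, v=-0.118, θ=0.029, ω=0.017

Answer: x=-0.149, v=-0.118, θ=0.029, ω=0.017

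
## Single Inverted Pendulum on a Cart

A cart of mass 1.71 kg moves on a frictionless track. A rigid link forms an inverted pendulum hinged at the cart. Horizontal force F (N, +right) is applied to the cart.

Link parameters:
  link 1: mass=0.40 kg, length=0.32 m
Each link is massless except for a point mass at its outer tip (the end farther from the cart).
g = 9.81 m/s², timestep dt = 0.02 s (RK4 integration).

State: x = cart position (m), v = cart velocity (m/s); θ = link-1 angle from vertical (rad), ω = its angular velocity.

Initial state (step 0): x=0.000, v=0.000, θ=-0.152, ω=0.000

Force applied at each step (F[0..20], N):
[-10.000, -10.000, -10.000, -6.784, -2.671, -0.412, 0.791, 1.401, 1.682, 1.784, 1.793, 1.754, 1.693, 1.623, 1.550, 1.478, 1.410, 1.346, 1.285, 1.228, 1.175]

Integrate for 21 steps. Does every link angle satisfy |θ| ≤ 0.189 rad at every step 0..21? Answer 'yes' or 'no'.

Answer: yes

Derivation:
apply F[0]=-10.000 → step 1: x=-0.001, v=-0.110, θ=-0.150, ω=0.246
apply F[1]=-10.000 → step 2: x=-0.004, v=-0.219, θ=-0.142, ω=0.496
apply F[2]=-10.000 → step 3: x=-0.010, v=-0.330, θ=-0.130, ω=0.755
apply F[3]=-6.784 → step 4: x=-0.017, v=-0.403, θ=-0.113, ω=0.909
apply F[4]=-2.671 → step 5: x=-0.026, v=-0.430, θ=-0.095, ω=0.928
apply F[5]=-0.412 → step 6: x=-0.034, v=-0.431, θ=-0.077, ω=0.879
apply F[6]=+0.791 → step 7: x=-0.043, v=-0.419, θ=-0.060, ω=0.799
apply F[7]=+1.401 → step 8: x=-0.051, v=-0.400, θ=-0.045, ω=0.708
apply F[8]=+1.682 → step 9: x=-0.059, v=-0.379, θ=-0.032, ω=0.618
apply F[9]=+1.784 → step 10: x=-0.066, v=-0.357, θ=-0.020, ω=0.534
apply F[10]=+1.793 → step 11: x=-0.073, v=-0.335, θ=-0.010, ω=0.457
apply F[11]=+1.754 → step 12: x=-0.079, v=-0.314, θ=-0.002, ω=0.388
apply F[12]=+1.693 → step 13: x=-0.085, v=-0.294, θ=0.005, ω=0.328
apply F[13]=+1.623 → step 14: x=-0.091, v=-0.276, θ=0.011, ω=0.275
apply F[14]=+1.550 → step 15: x=-0.097, v=-0.258, θ=0.016, ω=0.229
apply F[15]=+1.478 → step 16: x=-0.102, v=-0.242, θ=0.021, ω=0.189
apply F[16]=+1.410 → step 17: x=-0.106, v=-0.226, θ=0.024, ω=0.154
apply F[17]=+1.346 → step 18: x=-0.111, v=-0.212, θ=0.027, ω=0.124
apply F[18]=+1.285 → step 19: x=-0.115, v=-0.198, θ=0.029, ω=0.099
apply F[19]=+1.228 → step 20: x=-0.119, v=-0.185, θ=0.031, ω=0.076
apply F[20]=+1.175 → step 21: x=-0.122, v=-0.173, θ=0.032, ω=0.057
Max |angle| over trajectory = 0.152 rad; bound = 0.189 → within bound.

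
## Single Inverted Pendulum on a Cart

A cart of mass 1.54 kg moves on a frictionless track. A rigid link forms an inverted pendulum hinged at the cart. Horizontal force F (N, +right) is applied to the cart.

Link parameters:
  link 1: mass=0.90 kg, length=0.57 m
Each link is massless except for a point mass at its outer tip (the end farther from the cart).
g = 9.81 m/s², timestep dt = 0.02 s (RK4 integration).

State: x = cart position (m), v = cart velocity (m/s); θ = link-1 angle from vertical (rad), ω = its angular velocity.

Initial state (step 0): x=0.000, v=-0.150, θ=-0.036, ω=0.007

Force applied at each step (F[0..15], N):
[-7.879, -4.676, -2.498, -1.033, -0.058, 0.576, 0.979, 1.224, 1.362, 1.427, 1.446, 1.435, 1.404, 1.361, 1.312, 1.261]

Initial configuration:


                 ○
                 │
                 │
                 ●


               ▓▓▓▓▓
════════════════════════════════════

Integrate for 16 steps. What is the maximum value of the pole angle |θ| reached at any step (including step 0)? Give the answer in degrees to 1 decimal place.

apply F[0]=-7.879 → step 1: x=-0.004, v=-0.248, θ=-0.034, ω=0.167
apply F[1]=-4.676 → step 2: x=-0.010, v=-0.305, θ=-0.030, ω=0.256
apply F[2]=-2.498 → step 3: x=-0.016, v=-0.335, θ=-0.025, ω=0.298
apply F[3]=-1.033 → step 4: x=-0.023, v=-0.345, θ=-0.018, ω=0.310
apply F[4]=-0.058 → step 5: x=-0.030, v=-0.344, θ=-0.012, ω=0.303
apply F[5]=+0.576 → step 6: x=-0.036, v=-0.336, θ=-0.006, ω=0.284
apply F[6]=+0.979 → step 7: x=-0.043, v=-0.323, θ=-0.001, ω=0.260
apply F[7]=+1.224 → step 8: x=-0.049, v=-0.307, θ=0.004, ω=0.233
apply F[8]=+1.362 → step 9: x=-0.055, v=-0.290, θ=0.008, ω=0.205
apply F[9]=+1.427 → step 10: x=-0.061, v=-0.273, θ=0.012, ω=0.178
apply F[10]=+1.446 → step 11: x=-0.066, v=-0.256, θ=0.015, ω=0.153
apply F[11]=+1.435 → step 12: x=-0.071, v=-0.239, θ=0.018, ω=0.130
apply F[12]=+1.404 → step 13: x=-0.076, v=-0.223, θ=0.021, ω=0.108
apply F[13]=+1.361 → step 14: x=-0.080, v=-0.208, θ=0.023, ω=0.089
apply F[14]=+1.312 → step 15: x=-0.084, v=-0.193, θ=0.024, ω=0.072
apply F[15]=+1.261 → step 16: x=-0.088, v=-0.180, θ=0.025, ω=0.057
Max |angle| over trajectory = 0.036 rad = 2.1°.

Answer: 2.1°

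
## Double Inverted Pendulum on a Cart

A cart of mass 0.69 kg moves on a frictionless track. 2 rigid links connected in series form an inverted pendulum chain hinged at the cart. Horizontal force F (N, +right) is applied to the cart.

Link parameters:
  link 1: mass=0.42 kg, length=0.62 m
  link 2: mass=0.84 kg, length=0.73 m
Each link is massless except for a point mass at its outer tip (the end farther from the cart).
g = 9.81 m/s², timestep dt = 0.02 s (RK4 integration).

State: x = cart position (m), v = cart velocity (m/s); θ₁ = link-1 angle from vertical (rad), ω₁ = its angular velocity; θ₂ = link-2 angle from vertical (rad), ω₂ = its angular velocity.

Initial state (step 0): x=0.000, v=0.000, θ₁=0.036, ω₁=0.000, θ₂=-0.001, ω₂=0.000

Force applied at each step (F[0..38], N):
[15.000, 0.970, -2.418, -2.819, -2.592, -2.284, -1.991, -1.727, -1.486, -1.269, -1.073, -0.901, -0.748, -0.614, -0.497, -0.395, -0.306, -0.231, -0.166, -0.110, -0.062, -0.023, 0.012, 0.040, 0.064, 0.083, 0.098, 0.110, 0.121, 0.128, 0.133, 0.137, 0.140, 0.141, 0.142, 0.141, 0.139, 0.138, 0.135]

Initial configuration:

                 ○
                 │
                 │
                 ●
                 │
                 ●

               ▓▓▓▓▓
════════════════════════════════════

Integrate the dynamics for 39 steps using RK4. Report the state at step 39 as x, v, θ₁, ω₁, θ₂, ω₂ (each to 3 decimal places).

Answer: x=-0.001, v=-0.045, θ₁=0.004, ω₁=0.006, θ₂=0.003, ω₂=0.011

Derivation:
apply F[0]=+15.000 → step 1: x=0.004, v=0.422, θ₁=0.030, ω₁=-0.646, θ₂=-0.001, ω₂=-0.030
apply F[1]=+0.970 → step 2: x=0.013, v=0.442, θ₁=0.017, ω₁=-0.656, θ₂=-0.002, ω₂=-0.049
apply F[2]=-2.418 → step 3: x=0.021, v=0.368, θ₁=0.005, ω₁=-0.525, θ₂=-0.003, ω₂=-0.060
apply F[3]=-2.819 → step 4: x=0.027, v=0.287, θ₁=-0.004, ω₁=-0.391, θ₂=-0.004, ω₂=-0.063
apply F[4]=-2.592 → step 5: x=0.032, v=0.214, θ₁=-0.011, ω₁=-0.279, θ₂=-0.006, ω₂=-0.060
apply F[5]=-2.284 → step 6: x=0.036, v=0.153, θ₁=-0.016, ω₁=-0.189, θ₂=-0.007, ω₂=-0.055
apply F[6]=-1.991 → step 7: x=0.039, v=0.101, θ₁=-0.019, ω₁=-0.118, θ₂=-0.008, ω₂=-0.047
apply F[7]=-1.727 → step 8: x=0.040, v=0.058, θ₁=-0.021, ω₁=-0.062, θ₂=-0.009, ω₂=-0.037
apply F[8]=-1.486 → step 9: x=0.041, v=0.023, θ₁=-0.021, ω₁=-0.019, θ₂=-0.009, ω₂=-0.028
apply F[9]=-1.269 → step 10: x=0.041, v=-0.006, θ₁=-0.021, ω₁=0.014, θ₂=-0.010, ω₂=-0.018
apply F[10]=-1.073 → step 11: x=0.041, v=-0.030, θ₁=-0.021, ω₁=0.038, θ₂=-0.010, ω₂=-0.009
apply F[11]=-0.901 → step 12: x=0.040, v=-0.048, θ₁=-0.020, ω₁=0.055, θ₂=-0.010, ω₂=-0.001
apply F[12]=-0.748 → step 13: x=0.039, v=-0.063, θ₁=-0.019, ω₁=0.067, θ₂=-0.010, ω₂=0.007
apply F[13]=-0.614 → step 14: x=0.038, v=-0.075, θ₁=-0.017, ω₁=0.074, θ₂=-0.010, ω₂=0.013
apply F[14]=-0.497 → step 15: x=0.036, v=-0.083, θ₁=-0.016, ω₁=0.079, θ₂=-0.010, ω₂=0.019
apply F[15]=-0.395 → step 16: x=0.034, v=-0.089, θ₁=-0.014, ω₁=0.080, θ₂=-0.009, ω₂=0.023
apply F[16]=-0.306 → step 17: x=0.033, v=-0.093, θ₁=-0.013, ω₁=0.079, θ₂=-0.009, ω₂=0.027
apply F[17]=-0.231 → step 18: x=0.031, v=-0.096, θ₁=-0.011, ω₁=0.077, θ₂=-0.008, ω₂=0.030
apply F[18]=-0.166 → step 19: x=0.029, v=-0.097, θ₁=-0.010, ω₁=0.074, θ₂=-0.007, ω₂=0.032
apply F[19]=-0.110 → step 20: x=0.027, v=-0.097, θ₁=-0.008, ω₁=0.071, θ₂=-0.007, ω₂=0.033
apply F[20]=-0.062 → step 21: x=0.025, v=-0.096, θ₁=-0.007, ω₁=0.066, θ₂=-0.006, ω₂=0.034
apply F[21]=-0.023 → step 22: x=0.023, v=-0.094, θ₁=-0.005, ω₁=0.062, θ₂=-0.005, ω₂=0.034
apply F[22]=+0.012 → step 23: x=0.021, v=-0.092, θ₁=-0.004, ω₁=0.057, θ₂=-0.005, ω₂=0.034
apply F[23]=+0.040 → step 24: x=0.019, v=-0.090, θ₁=-0.003, ω₁=0.052, θ₂=-0.004, ω₂=0.033
apply F[24]=+0.064 → step 25: x=0.018, v=-0.087, θ₁=-0.002, ω₁=0.048, θ₂=-0.003, ω₂=0.032
apply F[25]=+0.083 → step 26: x=0.016, v=-0.084, θ₁=-0.001, ω₁=0.043, θ₂=-0.003, ω₂=0.031
apply F[26]=+0.098 → step 27: x=0.014, v=-0.081, θ₁=-0.000, ω₁=0.039, θ₂=-0.002, ω₂=0.030
apply F[27]=+0.110 → step 28: x=0.013, v=-0.078, θ₁=0.000, ω₁=0.035, θ₂=-0.002, ω₂=0.028
apply F[28]=+0.121 → step 29: x=0.011, v=-0.074, θ₁=0.001, ω₁=0.031, θ₂=-0.001, ω₂=0.027
apply F[29]=+0.128 → step 30: x=0.010, v=-0.071, θ₁=0.002, ω₁=0.027, θ₂=-0.001, ω₂=0.025
apply F[30]=+0.133 → step 31: x=0.008, v=-0.068, θ₁=0.002, ω₁=0.024, θ₂=-0.000, ω₂=0.023
apply F[31]=+0.137 → step 32: x=0.007, v=-0.065, θ₁=0.002, ω₁=0.021, θ₂=0.000, ω₂=0.022
apply F[32]=+0.140 → step 33: x=0.006, v=-0.062, θ₁=0.003, ω₁=0.018, θ₂=0.001, ω₂=0.020
apply F[33]=+0.141 → step 34: x=0.004, v=-0.059, θ₁=0.003, ω₁=0.016, θ₂=0.001, ω₂=0.018
apply F[34]=+0.142 → step 35: x=0.003, v=-0.056, θ₁=0.004, ω₁=0.013, θ₂=0.002, ω₂=0.017
apply F[35]=+0.141 → step 36: x=0.002, v=-0.053, θ₁=0.004, ω₁=0.011, θ₂=0.002, ω₂=0.015
apply F[36]=+0.139 → step 37: x=0.001, v=-0.050, θ₁=0.004, ω₁=0.009, θ₂=0.002, ω₂=0.014
apply F[37]=+0.138 → step 38: x=0.000, v=-0.048, θ₁=0.004, ω₁=0.008, θ₂=0.002, ω₂=0.012
apply F[38]=+0.135 → step 39: x=-0.001, v=-0.045, θ₁=0.004, ω₁=0.006, θ₂=0.003, ω₂=0.011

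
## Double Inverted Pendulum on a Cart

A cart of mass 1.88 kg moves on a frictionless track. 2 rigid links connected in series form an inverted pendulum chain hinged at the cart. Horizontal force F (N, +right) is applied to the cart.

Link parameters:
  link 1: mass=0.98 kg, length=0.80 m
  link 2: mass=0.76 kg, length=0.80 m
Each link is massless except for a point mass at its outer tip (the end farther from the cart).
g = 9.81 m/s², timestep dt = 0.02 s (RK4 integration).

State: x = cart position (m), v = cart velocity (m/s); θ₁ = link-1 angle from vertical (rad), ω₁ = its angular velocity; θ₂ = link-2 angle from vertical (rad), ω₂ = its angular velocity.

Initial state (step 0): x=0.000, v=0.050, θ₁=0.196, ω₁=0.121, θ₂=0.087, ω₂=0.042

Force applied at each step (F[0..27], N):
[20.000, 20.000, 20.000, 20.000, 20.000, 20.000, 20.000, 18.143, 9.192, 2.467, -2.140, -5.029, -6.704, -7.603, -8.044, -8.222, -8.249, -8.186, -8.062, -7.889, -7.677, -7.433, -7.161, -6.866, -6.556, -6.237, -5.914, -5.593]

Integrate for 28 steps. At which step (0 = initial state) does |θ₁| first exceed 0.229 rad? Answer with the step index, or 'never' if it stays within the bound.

Answer: never

Derivation:
apply F[0]=+20.000 → step 1: x=0.003, v=0.222, θ₁=0.197, ω₁=-0.019, θ₂=0.087, ω₂=-0.012
apply F[1]=+20.000 → step 2: x=0.009, v=0.395, θ₁=0.195, ω₁=-0.159, θ₂=0.087, ω₂=-0.067
apply F[2]=+20.000 → step 3: x=0.019, v=0.568, θ₁=0.191, ω₁=-0.301, θ₂=0.085, ω₂=-0.120
apply F[3]=+20.000 → step 4: x=0.032, v=0.742, θ₁=0.183, ω₁=-0.448, θ₂=0.082, ω₂=-0.171
apply F[4]=+20.000 → step 5: x=0.048, v=0.919, θ₁=0.173, ω₁=-0.601, θ₂=0.078, ω₂=-0.218
apply F[5]=+20.000 → step 6: x=0.068, v=1.099, θ₁=0.159, ω₁=-0.764, θ₂=0.073, ω₂=-0.261
apply F[6]=+20.000 → step 7: x=0.092, v=1.283, θ₁=0.142, ω₁=-0.938, θ₂=0.067, ω₂=-0.298
apply F[7]=+18.143 → step 8: x=0.120, v=1.452, θ₁=0.122, ω₁=-1.102, θ₂=0.061, ω₂=-0.328
apply F[8]=+9.192 → step 9: x=0.149, v=1.531, θ₁=0.099, ω₁=-1.164, θ₂=0.054, ω₂=-0.349
apply F[9]=+2.467 → step 10: x=0.180, v=1.543, θ₁=0.076, ω₁=-1.152, θ₂=0.047, ω₂=-0.364
apply F[10]=-2.140 → step 11: x=0.211, v=1.510, θ₁=0.054, ω₁=-1.091, θ₂=0.040, ω₂=-0.372
apply F[11]=-5.029 → step 12: x=0.240, v=1.450, θ₁=0.033, ω₁=-1.004, θ₂=0.032, ω₂=-0.374
apply F[12]=-6.704 → step 13: x=0.269, v=1.375, θ₁=0.014, ω₁=-0.905, θ₂=0.025, ω₂=-0.372
apply F[13]=-7.603 → step 14: x=0.295, v=1.293, θ₁=-0.004, ω₁=-0.805, θ₂=0.018, ω₂=-0.365
apply F[14]=-8.044 → step 15: x=0.320, v=1.209, θ₁=-0.019, ω₁=-0.708, θ₂=0.010, ω₂=-0.355
apply F[15]=-8.222 → step 16: x=0.344, v=1.126, θ₁=-0.032, ω₁=-0.616, θ₂=0.003, ω₂=-0.341
apply F[16]=-8.249 → step 17: x=0.365, v=1.045, θ₁=-0.043, ω₁=-0.531, θ₂=-0.003, ω₂=-0.325
apply F[17]=-8.186 → step 18: x=0.385, v=0.967, θ₁=-0.053, ω₁=-0.453, θ₂=-0.010, ω₂=-0.307
apply F[18]=-8.062 → step 19: x=0.404, v=0.892, θ₁=-0.062, ω₁=-0.382, θ₂=-0.016, ω₂=-0.287
apply F[19]=-7.889 → step 20: x=0.421, v=0.820, θ₁=-0.069, ω₁=-0.317, θ₂=-0.021, ω₂=-0.267
apply F[20]=-7.677 → step 21: x=0.437, v=0.751, θ₁=-0.074, ω₁=-0.258, θ₂=-0.026, ω₂=-0.246
apply F[21]=-7.433 → step 22: x=0.451, v=0.686, θ₁=-0.079, ω₁=-0.205, θ₂=-0.031, ω₂=-0.224
apply F[22]=-7.161 → step 23: x=0.464, v=0.625, θ₁=-0.083, ω₁=-0.158, θ₂=-0.035, ω₂=-0.203
apply F[23]=-6.866 → step 24: x=0.476, v=0.567, θ₁=-0.085, ω₁=-0.116, θ₂=-0.039, ω₂=-0.183
apply F[24]=-6.556 → step 25: x=0.487, v=0.514, θ₁=-0.087, ω₁=-0.079, θ₂=-0.043, ω₂=-0.163
apply F[25]=-6.237 → step 26: x=0.497, v=0.463, θ₁=-0.088, ω₁=-0.046, θ₂=-0.046, ω₂=-0.143
apply F[26]=-5.914 → step 27: x=0.506, v=0.417, θ₁=-0.089, ω₁=-0.018, θ₂=-0.048, ω₂=-0.125
apply F[27]=-5.593 → step 28: x=0.513, v=0.374, θ₁=-0.089, ω₁=0.006, θ₂=-0.051, ω₂=-0.107
max |θ₁| = 0.197 ≤ 0.229 over all 29 states.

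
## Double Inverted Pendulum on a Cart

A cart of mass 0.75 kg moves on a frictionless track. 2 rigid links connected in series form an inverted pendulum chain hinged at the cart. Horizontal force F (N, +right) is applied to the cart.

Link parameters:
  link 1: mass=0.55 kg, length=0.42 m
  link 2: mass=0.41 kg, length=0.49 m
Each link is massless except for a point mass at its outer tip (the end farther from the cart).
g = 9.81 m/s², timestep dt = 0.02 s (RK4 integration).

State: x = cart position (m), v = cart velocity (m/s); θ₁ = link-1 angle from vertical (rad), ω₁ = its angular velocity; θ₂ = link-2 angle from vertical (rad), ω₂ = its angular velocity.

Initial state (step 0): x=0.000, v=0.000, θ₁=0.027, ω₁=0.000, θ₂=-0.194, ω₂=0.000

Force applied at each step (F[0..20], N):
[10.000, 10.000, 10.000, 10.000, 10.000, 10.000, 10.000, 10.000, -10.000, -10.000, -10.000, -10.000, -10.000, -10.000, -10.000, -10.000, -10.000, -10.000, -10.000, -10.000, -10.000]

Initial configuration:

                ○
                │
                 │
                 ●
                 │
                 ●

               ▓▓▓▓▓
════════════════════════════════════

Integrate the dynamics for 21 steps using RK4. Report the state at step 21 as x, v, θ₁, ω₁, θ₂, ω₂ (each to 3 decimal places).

Answer: x=0.368, v=-0.809, θ₁=-1.687, ω₁=-6.834, θ₂=-0.253, ω₂=0.330

Derivation:
apply F[0]=+10.000 → step 1: x=0.003, v=0.260, θ₁=0.022, ω₁=-0.534, θ₂=-0.196, ω₂=-0.151
apply F[1]=+10.000 → step 2: x=0.010, v=0.524, θ₁=0.006, ω₁=-1.086, θ₂=-0.200, ω₂=-0.292
apply F[2]=+10.000 → step 3: x=0.024, v=0.792, θ₁=-0.022, ω₁=-1.669, θ₂=-0.207, ω₂=-0.412
apply F[3]=+10.000 → step 4: x=0.042, v=1.066, θ₁=-0.062, ω₁=-2.297, θ₂=-0.216, ω₂=-0.502
apply F[4]=+10.000 → step 5: x=0.066, v=1.345, θ₁=-0.114, ω₁=-2.972, θ₂=-0.227, ω₂=-0.555
apply F[5]=+10.000 → step 6: x=0.096, v=1.622, θ₁=-0.181, ω₁=-3.684, θ₂=-0.238, ω₂=-0.574
apply F[6]=+10.000 → step 7: x=0.131, v=1.886, θ₁=-0.262, ω₁=-4.400, θ₂=-0.250, ω₂=-0.575
apply F[7]=+10.000 → step 8: x=0.171, v=2.123, θ₁=-0.356, ω₁=-5.071, θ₂=-0.261, ω₂=-0.591
apply F[8]=-10.000 → step 9: x=0.211, v=1.891, θ₁=-0.455, ω₁=-4.763, θ₂=-0.273, ω₂=-0.557
apply F[9]=-10.000 → step 10: x=0.247, v=1.678, θ₁=-0.548, ω₁=-4.576, θ₂=-0.283, ω₂=-0.488
apply F[10]=-10.000 → step 11: x=0.279, v=1.479, θ₁=-0.638, ω₁=-4.492, θ₂=-0.292, ω₂=-0.387
apply F[11]=-10.000 → step 12: x=0.306, v=1.288, θ₁=-0.728, ω₁=-4.491, θ₂=-0.299, ω₂=-0.261
apply F[12]=-10.000 → step 13: x=0.330, v=1.099, θ₁=-0.818, ω₁=-4.558, θ₂=-0.303, ω₂=-0.120
apply F[13]=-10.000 → step 14: x=0.350, v=0.908, θ₁=-0.911, ω₁=-4.679, θ₂=-0.303, ω₂=0.027
apply F[14]=-10.000 → step 15: x=0.366, v=0.710, θ₁=-1.006, ω₁=-4.847, θ₂=-0.301, ω₂=0.169
apply F[15]=-10.000 → step 16: x=0.378, v=0.502, θ₁=-1.105, ω₁=-5.056, θ₂=-0.297, ω₂=0.299
apply F[16]=-10.000 → step 17: x=0.386, v=0.281, θ₁=-1.208, ω₁=-5.305, θ₂=-0.290, ω₂=0.404
apply F[17]=-10.000 → step 18: x=0.390, v=0.044, θ₁=-1.317, ω₁=-5.597, θ₂=-0.281, ω₂=0.474
apply F[18]=-10.000 → step 19: x=0.388, v=-0.214, θ₁=-1.433, ω₁=-5.939, θ₂=-0.271, ω₂=0.497
apply F[19]=-10.000 → step 20: x=0.381, v=-0.496, θ₁=-1.555, ω₁=-6.344, θ₂=-0.261, ω₂=0.456
apply F[20]=-10.000 → step 21: x=0.368, v=-0.809, θ₁=-1.687, ω₁=-6.834, θ₂=-0.253, ω₂=0.330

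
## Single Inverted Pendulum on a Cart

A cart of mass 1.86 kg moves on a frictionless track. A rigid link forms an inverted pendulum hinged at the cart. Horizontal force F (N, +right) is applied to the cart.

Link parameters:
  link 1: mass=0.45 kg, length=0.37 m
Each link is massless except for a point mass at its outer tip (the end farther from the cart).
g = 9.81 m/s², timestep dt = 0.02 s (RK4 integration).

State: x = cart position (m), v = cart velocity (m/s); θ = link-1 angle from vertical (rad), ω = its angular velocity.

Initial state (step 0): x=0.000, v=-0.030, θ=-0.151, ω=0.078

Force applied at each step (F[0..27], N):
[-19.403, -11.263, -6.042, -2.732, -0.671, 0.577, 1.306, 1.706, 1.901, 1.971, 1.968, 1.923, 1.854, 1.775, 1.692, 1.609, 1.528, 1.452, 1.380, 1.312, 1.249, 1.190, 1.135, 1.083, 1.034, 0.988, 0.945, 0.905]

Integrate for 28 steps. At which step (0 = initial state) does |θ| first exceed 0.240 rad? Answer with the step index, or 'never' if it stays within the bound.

apply F[0]=-19.403 → step 1: x=-0.003, v=-0.231, θ=-0.145, ω=0.536
apply F[1]=-11.263 → step 2: x=-0.008, v=-0.345, θ=-0.132, ω=0.768
apply F[2]=-6.042 → step 3: x=-0.016, v=-0.404, θ=-0.116, ω=0.861
apply F[3]=-2.732 → step 4: x=-0.024, v=-0.428, θ=-0.098, ω=0.870
apply F[4]=-0.671 → step 5: x=-0.033, v=-0.431, θ=-0.081, ω=0.831
apply F[5]=+0.577 → step 6: x=-0.041, v=-0.422, θ=-0.065, ω=0.766
apply F[6]=+1.306 → step 7: x=-0.050, v=-0.405, θ=-0.051, ω=0.690
apply F[7]=+1.706 → step 8: x=-0.057, v=-0.385, θ=-0.038, ω=0.612
apply F[8]=+1.901 → step 9: x=-0.065, v=-0.363, θ=-0.026, ω=0.536
apply F[9]=+1.971 → step 10: x=-0.072, v=-0.341, θ=-0.016, ω=0.465
apply F[10]=+1.968 → step 11: x=-0.079, v=-0.319, θ=-0.008, ω=0.399
apply F[11]=+1.923 → step 12: x=-0.085, v=-0.298, θ=-0.000, ω=0.341
apply F[12]=+1.854 → step 13: x=-0.090, v=-0.278, θ=0.006, ω=0.289
apply F[13]=+1.775 → step 14: x=-0.096, v=-0.260, θ=0.011, ω=0.243
apply F[14]=+1.692 → step 15: x=-0.101, v=-0.242, θ=0.016, ω=0.203
apply F[15]=+1.609 → step 16: x=-0.106, v=-0.226, θ=0.019, ω=0.168
apply F[16]=+1.528 → step 17: x=-0.110, v=-0.210, θ=0.023, ω=0.137
apply F[17]=+1.452 → step 18: x=-0.114, v=-0.196, θ=0.025, ω=0.111
apply F[18]=+1.380 → step 19: x=-0.118, v=-0.182, θ=0.027, ω=0.088
apply F[19]=+1.312 → step 20: x=-0.121, v=-0.169, θ=0.029, ω=0.068
apply F[20]=+1.249 → step 21: x=-0.125, v=-0.157, θ=0.030, ω=0.051
apply F[21]=+1.190 → step 22: x=-0.128, v=-0.146, θ=0.031, ω=0.036
apply F[22]=+1.135 → step 23: x=-0.130, v=-0.135, θ=0.031, ω=0.024
apply F[23]=+1.083 → step 24: x=-0.133, v=-0.125, θ=0.032, ω=0.013
apply F[24]=+1.034 → step 25: x=-0.135, v=-0.115, θ=0.032, ω=0.004
apply F[25]=+0.988 → step 26: x=-0.138, v=-0.106, θ=0.032, ω=-0.004
apply F[26]=+0.945 → step 27: x=-0.140, v=-0.098, θ=0.032, ω=-0.011
apply F[27]=+0.905 → step 28: x=-0.141, v=-0.089, θ=0.031, ω=-0.016
max |θ| = 0.151 ≤ 0.240 over all 29 states.

Answer: never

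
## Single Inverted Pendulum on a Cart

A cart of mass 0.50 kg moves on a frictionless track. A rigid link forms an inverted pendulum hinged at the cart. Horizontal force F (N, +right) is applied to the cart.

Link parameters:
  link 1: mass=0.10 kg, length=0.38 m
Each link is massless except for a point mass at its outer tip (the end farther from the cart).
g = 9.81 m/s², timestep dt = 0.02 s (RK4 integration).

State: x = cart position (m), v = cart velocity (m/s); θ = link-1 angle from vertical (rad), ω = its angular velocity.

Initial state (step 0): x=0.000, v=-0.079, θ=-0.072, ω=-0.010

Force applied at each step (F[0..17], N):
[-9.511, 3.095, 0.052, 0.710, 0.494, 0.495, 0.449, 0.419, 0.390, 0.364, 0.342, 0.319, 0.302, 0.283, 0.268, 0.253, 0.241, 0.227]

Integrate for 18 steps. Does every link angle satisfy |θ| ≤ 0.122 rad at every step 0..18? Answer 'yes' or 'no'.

apply F[0]=-9.511 → step 1: x=-0.005, v=-0.456, θ=-0.063, ω=0.945
apply F[1]=+3.095 → step 2: x=-0.013, v=-0.331, θ=-0.047, ω=0.587
apply F[2]=+0.052 → step 3: x=-0.020, v=-0.327, θ=-0.036, ω=0.555
apply F[3]=+0.710 → step 4: x=-0.026, v=-0.297, θ=-0.026, ω=0.462
apply F[4]=+0.494 → step 5: x=-0.032, v=-0.277, θ=-0.017, ω=0.397
apply F[5]=+0.495 → step 6: x=-0.037, v=-0.256, θ=-0.010, ω=0.336
apply F[6]=+0.449 → step 7: x=-0.042, v=-0.238, θ=-0.004, ω=0.285
apply F[7]=+0.419 → step 8: x=-0.047, v=-0.221, θ=0.002, ω=0.240
apply F[8]=+0.390 → step 9: x=-0.051, v=-0.206, θ=0.006, ω=0.201
apply F[9]=+0.364 → step 10: x=-0.055, v=-0.192, θ=0.010, ω=0.168
apply F[10]=+0.342 → step 11: x=-0.059, v=-0.178, θ=0.013, ω=0.139
apply F[11]=+0.319 → step 12: x=-0.062, v=-0.166, θ=0.015, ω=0.114
apply F[12]=+0.302 → step 13: x=-0.065, v=-0.155, θ=0.017, ω=0.092
apply F[13]=+0.283 → step 14: x=-0.068, v=-0.144, θ=0.019, ω=0.074
apply F[14]=+0.268 → step 15: x=-0.071, v=-0.134, θ=0.020, ω=0.058
apply F[15]=+0.253 → step 16: x=-0.074, v=-0.125, θ=0.021, ω=0.044
apply F[16]=+0.241 → step 17: x=-0.076, v=-0.116, θ=0.022, ω=0.032
apply F[17]=+0.227 → step 18: x=-0.078, v=-0.108, θ=0.023, ω=0.022
Max |angle| over trajectory = 0.072 rad; bound = 0.122 → within bound.

Answer: yes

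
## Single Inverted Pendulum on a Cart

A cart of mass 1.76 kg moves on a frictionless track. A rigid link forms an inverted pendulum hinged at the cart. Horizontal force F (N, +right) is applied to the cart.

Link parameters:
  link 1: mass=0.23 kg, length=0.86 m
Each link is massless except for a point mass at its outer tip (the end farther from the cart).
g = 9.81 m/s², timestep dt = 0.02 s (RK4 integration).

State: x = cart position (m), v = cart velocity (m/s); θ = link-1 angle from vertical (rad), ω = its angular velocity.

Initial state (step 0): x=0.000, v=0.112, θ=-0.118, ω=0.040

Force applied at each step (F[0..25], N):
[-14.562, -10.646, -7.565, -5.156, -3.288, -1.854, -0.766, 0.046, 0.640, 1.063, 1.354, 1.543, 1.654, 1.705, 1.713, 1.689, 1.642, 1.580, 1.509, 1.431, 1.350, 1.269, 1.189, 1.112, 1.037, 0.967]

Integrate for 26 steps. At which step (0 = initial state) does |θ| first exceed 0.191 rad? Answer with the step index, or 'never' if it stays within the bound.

apply F[0]=-14.562 → step 1: x=0.001, v=-0.050, θ=-0.116, ω=0.201
apply F[1]=-10.646 → step 2: x=-0.002, v=-0.168, θ=-0.110, ω=0.311
apply F[2]=-7.565 → step 3: x=-0.006, v=-0.251, θ=-0.104, ω=0.383
apply F[3]=-5.156 → step 4: x=-0.011, v=-0.307, θ=-0.095, ω=0.425
apply F[4]=-3.288 → step 5: x=-0.018, v=-0.342, θ=-0.087, ω=0.445
apply F[5]=-1.854 → step 6: x=-0.025, v=-0.361, θ=-0.078, ω=0.448
apply F[6]=-0.766 → step 7: x=-0.032, v=-0.368, θ=-0.069, ω=0.439
apply F[7]=+0.046 → step 8: x=-0.040, v=-0.366, θ=-0.060, ω=0.422
apply F[8]=+0.640 → step 9: x=-0.047, v=-0.357, θ=-0.052, ω=0.399
apply F[9]=+1.063 → step 10: x=-0.054, v=-0.344, θ=-0.044, ω=0.373
apply F[10]=+1.354 → step 11: x=-0.060, v=-0.328, θ=-0.037, ω=0.344
apply F[11]=+1.543 → step 12: x=-0.067, v=-0.309, θ=-0.031, ω=0.315
apply F[12]=+1.654 → step 13: x=-0.073, v=-0.290, θ=-0.025, ω=0.286
apply F[13]=+1.705 → step 14: x=-0.078, v=-0.270, θ=-0.019, ω=0.258
apply F[14]=+1.713 → step 15: x=-0.084, v=-0.250, θ=-0.014, ω=0.231
apply F[15]=+1.689 → step 16: x=-0.088, v=-0.230, θ=-0.010, ω=0.206
apply F[16]=+1.642 → step 17: x=-0.093, v=-0.212, θ=-0.006, ω=0.182
apply F[17]=+1.580 → step 18: x=-0.097, v=-0.193, θ=-0.003, ω=0.160
apply F[18]=+1.509 → step 19: x=-0.101, v=-0.176, θ=0.000, ω=0.140
apply F[19]=+1.431 → step 20: x=-0.104, v=-0.160, θ=0.003, ω=0.121
apply F[20]=+1.350 → step 21: x=-0.107, v=-0.145, θ=0.005, ω=0.104
apply F[21]=+1.269 → step 22: x=-0.110, v=-0.131, θ=0.007, ω=0.089
apply F[22]=+1.189 → step 23: x=-0.112, v=-0.117, θ=0.009, ω=0.076
apply F[23]=+1.112 → step 24: x=-0.114, v=-0.105, θ=0.010, ω=0.063
apply F[24]=+1.037 → step 25: x=-0.116, v=-0.093, θ=0.011, ω=0.052
apply F[25]=+0.967 → step 26: x=-0.118, v=-0.083, θ=0.012, ω=0.043
max |θ| = 0.118 ≤ 0.191 over all 27 states.

Answer: never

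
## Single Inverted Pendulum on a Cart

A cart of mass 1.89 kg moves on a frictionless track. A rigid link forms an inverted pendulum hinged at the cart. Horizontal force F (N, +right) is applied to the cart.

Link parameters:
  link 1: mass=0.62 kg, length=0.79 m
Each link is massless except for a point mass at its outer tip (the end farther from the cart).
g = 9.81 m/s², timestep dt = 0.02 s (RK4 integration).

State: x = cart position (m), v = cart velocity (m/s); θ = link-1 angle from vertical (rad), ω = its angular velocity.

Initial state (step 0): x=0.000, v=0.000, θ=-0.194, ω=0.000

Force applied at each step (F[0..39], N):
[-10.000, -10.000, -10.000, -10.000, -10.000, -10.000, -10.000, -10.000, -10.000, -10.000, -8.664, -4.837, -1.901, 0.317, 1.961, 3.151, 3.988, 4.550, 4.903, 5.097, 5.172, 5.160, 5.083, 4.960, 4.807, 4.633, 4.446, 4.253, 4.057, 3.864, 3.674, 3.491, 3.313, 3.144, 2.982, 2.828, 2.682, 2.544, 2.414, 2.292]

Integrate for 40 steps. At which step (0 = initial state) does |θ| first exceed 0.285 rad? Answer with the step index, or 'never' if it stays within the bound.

apply F[0]=-10.000 → step 1: x=-0.001, v=-0.093, θ=-0.193, ω=0.067
apply F[1]=-10.000 → step 2: x=-0.004, v=-0.185, θ=-0.191, ω=0.135
apply F[2]=-10.000 → step 3: x=-0.008, v=-0.278, θ=-0.188, ω=0.203
apply F[3]=-10.000 → step 4: x=-0.015, v=-0.371, θ=-0.183, ω=0.273
apply F[4]=-10.000 → step 5: x=-0.023, v=-0.465, θ=-0.177, ω=0.345
apply F[5]=-10.000 → step 6: x=-0.033, v=-0.559, θ=-0.169, ω=0.420
apply F[6]=-10.000 → step 7: x=-0.046, v=-0.654, θ=-0.160, ω=0.497
apply F[7]=-10.000 → step 8: x=-0.060, v=-0.749, θ=-0.149, ω=0.579
apply F[8]=-10.000 → step 9: x=-0.076, v=-0.845, θ=-0.137, ω=0.664
apply F[9]=-10.000 → step 10: x=-0.093, v=-0.943, θ=-0.123, ω=0.754
apply F[10]=-8.664 → step 11: x=-0.113, v=-1.027, θ=-0.107, ω=0.831
apply F[11]=-4.837 → step 12: x=-0.134, v=-1.072, θ=-0.090, ω=0.864
apply F[12]=-1.901 → step 13: x=-0.156, v=-1.087, θ=-0.073, ω=0.863
apply F[13]=+0.317 → step 14: x=-0.177, v=-1.080, θ=-0.056, ω=0.838
apply F[14]=+1.961 → step 15: x=-0.199, v=-1.057, θ=-0.039, ω=0.796
apply F[15]=+3.151 → step 16: x=-0.219, v=-1.021, θ=-0.024, ω=0.743
apply F[16]=+3.988 → step 17: x=-0.239, v=-0.978, θ=-0.010, ω=0.684
apply F[17]=+4.550 → step 18: x=-0.259, v=-0.930, θ=0.003, ω=0.622
apply F[18]=+4.903 → step 19: x=-0.277, v=-0.878, θ=0.015, ω=0.560
apply F[19]=+5.097 → step 20: x=-0.294, v=-0.826, θ=0.026, ω=0.498
apply F[20]=+5.172 → step 21: x=-0.310, v=-0.773, θ=0.035, ω=0.439
apply F[21]=+5.160 → step 22: x=-0.325, v=-0.721, θ=0.043, ω=0.383
apply F[22]=+5.083 → step 23: x=-0.339, v=-0.670, θ=0.050, ω=0.330
apply F[23]=+4.960 → step 24: x=-0.351, v=-0.621, θ=0.056, ω=0.282
apply F[24]=+4.807 → step 25: x=-0.363, v=-0.574, θ=0.062, ω=0.237
apply F[25]=+4.633 → step 26: x=-0.374, v=-0.529, θ=0.066, ω=0.196
apply F[26]=+4.446 → step 27: x=-0.385, v=-0.486, θ=0.069, ω=0.159
apply F[27]=+4.253 → step 28: x=-0.394, v=-0.446, θ=0.072, ω=0.125
apply F[28]=+4.057 → step 29: x=-0.402, v=-0.408, θ=0.075, ω=0.096
apply F[29]=+3.864 → step 30: x=-0.410, v=-0.372, θ=0.076, ω=0.069
apply F[30]=+3.674 → step 31: x=-0.417, v=-0.338, θ=0.077, ω=0.045
apply F[31]=+3.491 → step 32: x=-0.424, v=-0.306, θ=0.078, ω=0.024
apply F[32]=+3.313 → step 33: x=-0.430, v=-0.276, θ=0.078, ω=0.006
apply F[33]=+3.144 → step 34: x=-0.435, v=-0.248, θ=0.078, ω=-0.010
apply F[34]=+2.982 → step 35: x=-0.440, v=-0.221, θ=0.078, ω=-0.025
apply F[35]=+2.828 → step 36: x=-0.444, v=-0.197, θ=0.077, ω=-0.037
apply F[36]=+2.682 → step 37: x=-0.447, v=-0.173, θ=0.076, ω=-0.047
apply F[37]=+2.544 → step 38: x=-0.451, v=-0.151, θ=0.075, ω=-0.056
apply F[38]=+2.414 → step 39: x=-0.453, v=-0.130, θ=0.074, ω=-0.064
apply F[39]=+2.292 → step 40: x=-0.456, v=-0.111, θ=0.073, ω=-0.070
max |θ| = 0.194 ≤ 0.285 over all 41 states.

Answer: never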